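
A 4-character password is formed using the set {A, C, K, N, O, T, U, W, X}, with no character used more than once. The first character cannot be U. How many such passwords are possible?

2688

The first character has 9−1 = 8 choices (anything except U).
The remaining 3 characters are filled from the other 8 symbols without repetition: 8 × 7 × 6 = 336.
Total: 8 × 336 = 2688.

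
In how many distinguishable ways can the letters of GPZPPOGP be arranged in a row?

The 8 letters of GPZPPOGP have repeats: G appearing twice and P appearing 4 times.
The number of distinct arrangements is 8!/(4!·2!) = 40320/48 = 840.

840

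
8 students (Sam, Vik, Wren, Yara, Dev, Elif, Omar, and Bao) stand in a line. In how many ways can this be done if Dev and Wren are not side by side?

30240

There are 8! = 40320 arrangements in all. If Dev and Wren are adjacent, merging them into one block gives 2·(7)! = 10080 arrangements.
Complementary counting: 40320 − 10080 = 30240.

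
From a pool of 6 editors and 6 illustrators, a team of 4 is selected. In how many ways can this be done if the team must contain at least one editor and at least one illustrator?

Unrestricted: C(12,4) = 495 ways to pick any 4 of the 12.
Subtract selections that omit an entire group: no editors → C(6,4) = 15; no illustrators → C(6,4) = 15.
Both groups omitted at once is impossible, so 495 − 30 = 465.

465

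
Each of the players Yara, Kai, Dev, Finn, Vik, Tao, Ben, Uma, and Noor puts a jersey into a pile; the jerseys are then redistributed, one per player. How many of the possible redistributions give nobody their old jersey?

Count assignments avoiding every fixed point. For any j of the 9 players fixed to their old jersey, the other 9−j can be arranged in (9−j)! ways.
By inclusion–exclusion this is Σ_{j=0}^{9} (−1)^j C(9,j)·(9−j)!.
Computing: 362880 − 362880 + 181440 − 60480 + 15120 − 3024 + 504 − 72 + 9 − 1 = 133496.

133496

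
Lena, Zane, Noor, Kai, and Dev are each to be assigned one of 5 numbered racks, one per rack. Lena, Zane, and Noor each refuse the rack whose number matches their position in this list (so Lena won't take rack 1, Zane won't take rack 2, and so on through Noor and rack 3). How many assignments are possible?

Let Aᵢ (for i ∈ {1, 2, 3}) be the placements that put person i in their forbidden rack. Any j of these fix j positions, leaving (5−j)! ways to fill the rest, and there are C(3,j) ways to pick which j.
By inclusion–exclusion, the number of valid placements is Σ_{j=0}^{3} (−1)^j C(3,j)·(5−j)!.
Computing: 120 − 72 + 18 − 2 = 64.

64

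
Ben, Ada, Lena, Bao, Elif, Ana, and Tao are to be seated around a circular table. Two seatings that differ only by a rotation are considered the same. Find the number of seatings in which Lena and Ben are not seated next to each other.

480

Without the restriction there are (6)! = 720 seatings.
Seatings with Lena beside Ben: treat them as a block with 2 internal orders, giving 2 × (5)! = 240.
Subtracting, 720 − 240 = 480.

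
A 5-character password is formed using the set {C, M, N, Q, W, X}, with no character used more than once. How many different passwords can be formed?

With no repetition, fill the 5 characters in order: 6 choices, then 5, down to 2.
6 × 5 × 4 × 3 × 2 = 720.

720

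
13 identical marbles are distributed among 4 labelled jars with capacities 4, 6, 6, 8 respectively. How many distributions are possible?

200

Ignoring the caps, the number of non-negative solutions to x_1+…+x_4 = 13 is C(16,3) = 560.
Subtract solutions that violate a single cap (substitute x_i' = x_i − (cap_i+1)): x_1 ≥ 5 gives C(11,3) = 165; x_2 ≥ 7 gives C(9,3) = 84; x_3 ≥ 7 gives C(9,3) = 84; x_4 ≥ 9 gives C(7,3) = 35. Together 368.
Add back pairs where two caps are both exceeded: 4 + 4 + 0 + 0 + 0 + 0 = 8.
By inclusion–exclusion the count is 560 − 368 + 8 = 200.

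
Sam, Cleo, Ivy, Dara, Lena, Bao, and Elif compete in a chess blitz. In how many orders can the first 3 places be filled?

210

This is an ordered selection of 3 from 7: P(7,3).
That gives 7 × 6 × 5 = 210.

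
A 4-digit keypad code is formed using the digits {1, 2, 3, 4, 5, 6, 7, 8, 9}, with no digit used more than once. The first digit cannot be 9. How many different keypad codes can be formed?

2688

The first digit has 9−1 = 8 choices (anything except 9).
The remaining 3 digits are filled from the other 8 symbols without repetition: 8 × 7 × 6 = 336.
Total: 8 × 336 = 2688.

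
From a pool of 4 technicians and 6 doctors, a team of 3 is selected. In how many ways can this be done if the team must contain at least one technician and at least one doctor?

96

With no constraint there are C(10,3) = 120 possible selections.
Selections missing a whole group: no technicians → C(6,3) = 20; no doctors → C(4,3) = 4.
Both groups omitted at once is impossible, so 120 − 24 = 96.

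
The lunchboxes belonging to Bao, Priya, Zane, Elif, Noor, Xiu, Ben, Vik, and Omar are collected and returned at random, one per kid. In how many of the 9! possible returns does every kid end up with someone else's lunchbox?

Let Aᵢ be the assignments in which kid i gets their own lunchbox. We want the size of the complement of A₁∪…∪A_9.
By inclusion–exclusion this is Σ_{j=0}^{9} (−1)^j C(9,j)·(9−j)!.
Computing: 362880 − 362880 + 181440 − 60480 + 15120 − 3024 + 504 − 72 + 9 − 1 = 133496.

133496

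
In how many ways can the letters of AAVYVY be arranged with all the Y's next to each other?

Treat the 2 copies of Y as a single block. The multiset to arrange is then {YY, A, A, V, V}, 5 items in all.
That gives (5)!/(2!·2!) = 30 arrangements.

30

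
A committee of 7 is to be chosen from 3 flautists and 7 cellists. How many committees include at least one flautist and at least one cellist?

119

Unrestricted: C(10,7) = 120 ways to pick any 7 of the 10.
Subtract selections that omit an entire group: no flautists → C(7,7) = 1; no cellists → C(3,7) = 0.
Both groups omitted at once is impossible, so 120 − 1 = 119.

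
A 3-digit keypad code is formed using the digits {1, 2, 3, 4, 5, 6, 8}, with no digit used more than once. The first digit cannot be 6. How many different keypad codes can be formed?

The first digit has 7−1 = 6 choices (anything except 6).
The remaining 2 digits are filled from the other 6 symbols without repetition: 6 × 5 = 30.
Total: 6 × 30 = 180.

180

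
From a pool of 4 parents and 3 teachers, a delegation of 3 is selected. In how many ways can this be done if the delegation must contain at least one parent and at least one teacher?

30

With no constraint there are C(7,3) = 35 possible selections.
Selections missing a whole group: no parents → C(3,3) = 1; no teachers → C(4,3) = 4.
Both groups omitted at once is impossible, so 35 − 5 = 30.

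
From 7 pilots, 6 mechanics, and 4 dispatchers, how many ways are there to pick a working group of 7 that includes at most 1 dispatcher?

Split by how many dispatchers are chosen (0 through 1).
Sum: C(4,0)·C(13,7) + C(4,1)·C(13,6) = 1716 + 6864 = 8580.

8580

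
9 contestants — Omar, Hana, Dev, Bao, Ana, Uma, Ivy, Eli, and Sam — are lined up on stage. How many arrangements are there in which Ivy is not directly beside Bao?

282240

Of the 9! = 362880 arrangements, those with Ivy and Bao adjacent number 2 × 8! = 80640 (treat the pair as a block with 2 internal orders).
So 362880 − 80640 = 282240 arrangements keep them apart.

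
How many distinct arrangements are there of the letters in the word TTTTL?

5

TTTTL has 5 letters with T appearing 4 times.
Dividing 5! = 120 by 4! = 24 for the repeated letters gives 5.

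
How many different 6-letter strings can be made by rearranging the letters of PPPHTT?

60

The 6 letters of PPPHTT have repeats: P appearing 3 times and T appearing twice.
Dividing 6! = 720 by 3!·2! = 12 for the repeated letters gives 60.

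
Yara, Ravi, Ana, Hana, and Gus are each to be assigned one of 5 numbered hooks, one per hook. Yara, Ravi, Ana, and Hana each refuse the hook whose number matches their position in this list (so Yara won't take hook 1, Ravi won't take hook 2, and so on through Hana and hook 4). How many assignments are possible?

53

Let Aᵢ (for 1 ≤ i ≤ 4) be the placements that put person i in their forbidden hook. Any j of these fix j positions, leaving (5−j)! ways to fill the rest, and there are C(4,j) ways to pick which j.
By inclusion–exclusion, the number of valid placements is Σ_{j=0}^{4} (−1)^j C(4,j)·(5−j)!.
Computing: 120 − 96 + 36 − 8 + 1 = 53.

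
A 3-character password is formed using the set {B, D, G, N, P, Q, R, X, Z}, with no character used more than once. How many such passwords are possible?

Choose and order 3 of the 9 symbols: the first character has 9 options, the next 8, then 7.
9 × 8 × 7 = 504.

504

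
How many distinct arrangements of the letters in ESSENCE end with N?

Fix N in the last position and arrange the remaining 6 letters.
Those 6 letters have E appearing 3 times and S appearing twice, giving (6)!/(3!·2!) = 60.

60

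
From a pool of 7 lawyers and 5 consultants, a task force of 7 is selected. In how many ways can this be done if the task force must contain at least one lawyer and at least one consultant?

With no constraint there are C(12,7) = 792 possible selections.
Selections missing a whole group: no lawyers → C(5,7) = 0; no consultants → C(7,7) = 1.
Both groups omitted at once is impossible, so 792 − 1 = 791.

791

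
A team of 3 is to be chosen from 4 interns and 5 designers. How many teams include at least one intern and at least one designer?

Unrestricted: C(9,3) = 84 ways to pick any 3 of the 9.
Subtract selections that omit an entire group: no interns → C(5,3) = 10; no designers → C(4,3) = 4.
Both groups omitted at once is impossible, so 84 − 14 = 70.

70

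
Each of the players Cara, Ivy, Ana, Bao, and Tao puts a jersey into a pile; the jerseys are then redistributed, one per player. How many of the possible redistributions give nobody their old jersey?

44

This is the derangement count D_5: permutations of 5 items with no fixed point.
By inclusion–exclusion this is Σ_{j=0}^{5} (−1)^j C(5,j)·(5−j)!.
Computing: 120 − 120 + 60 − 20 + 5 − 1 = 44.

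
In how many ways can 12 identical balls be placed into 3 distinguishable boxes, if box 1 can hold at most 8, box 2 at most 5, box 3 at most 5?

By stars and bars, unrestricted non-negative solutions to x_1+…+x_3 = 12 number C(12+2,2) = 91.
Subtract solutions that violate a single cap (substitute x_i' = x_i − (cap_i+1)): x_1 ≥ 9 gives C(5,2) = 10; x_2 ≥ 6 gives C(8,2) = 28; x_3 ≥ 6 gives C(8,2) = 28. Together 66.
Add back pairs where two caps are both exceeded: 0 + 0 + 1 = 1.
By inclusion–exclusion the count is 91 − 66 + 1 = 26.

26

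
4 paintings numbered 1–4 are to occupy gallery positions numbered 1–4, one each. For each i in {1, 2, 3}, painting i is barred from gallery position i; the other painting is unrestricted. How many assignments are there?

Let Aᵢ (for i ∈ {1, 2, 3}) be the placements that put painting i in its forbidden gallery position. Any j of these fix j positions, leaving (4−j)! ways to fill the rest, and there are C(3,j) ways to pick which j.
By inclusion–exclusion, the number of valid placements is Σ_{j=0}^{3} (−1)^j C(3,j)·(4−j)!.
Computing: 24 − 18 + 6 − 1 = 11.

11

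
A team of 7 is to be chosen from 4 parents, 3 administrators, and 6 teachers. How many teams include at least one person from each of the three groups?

1559

Total 7-person selections from all 13: C(13,7) = 1716.
Subtract selections that omit an entire group: no parents → C(9,7) = 36; no administrators → C(10,7) = 120; no teachers → C(7,7) = 1.
Add back selections omitting two groups (i.e. drawn from a single group): C(4,7) + C(3,7) + C(6,7) = 0.
By inclusion–exclusion: 1716 − 157 + 0 = 1559.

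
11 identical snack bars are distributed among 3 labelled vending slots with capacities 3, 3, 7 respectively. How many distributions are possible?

6

By stars and bars, unrestricted non-negative solutions to x_1+…+x_3 = 11 number C(11+2,2) = 78.
Subtract solutions that violate a single cap (substitute x_i' = x_i − (cap_i+1)): x_1 ≥ 4 gives C(9,2) = 36; x_2 ≥ 4 gives C(9,2) = 36; x_3 ≥ 8 gives C(5,2) = 10. Together 82.
Add back pairs where two caps are both exceeded: 10 + 0 + 0 = 10.
By inclusion–exclusion the count is 78 − 82 + 10 = 6.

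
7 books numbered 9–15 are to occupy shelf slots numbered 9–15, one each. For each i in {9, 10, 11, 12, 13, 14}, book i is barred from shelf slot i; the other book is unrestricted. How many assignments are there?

2119

Let Aᵢ (for 9 ≤ i ≤ 14) be the placements that put book i in its forbidden shelf slot. Any j of these fix j positions, leaving (7−j)! ways to fill the rest, and there are C(6,j) ways to pick which j.
By inclusion–exclusion, the number of valid placements is Σ_{j=0}^{6} (−1)^j C(6,j)·(7−j)!.
Computing: 5040 − 4320 + 1800 − 480 + 90 − 12 + 1 = 2119.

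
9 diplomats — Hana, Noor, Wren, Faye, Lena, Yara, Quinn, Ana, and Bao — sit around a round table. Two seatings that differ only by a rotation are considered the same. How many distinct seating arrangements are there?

Fix one person's seat to break rotational symmetry; the remaining 8 people can be arranged in (8)! = 40320 ways.

40320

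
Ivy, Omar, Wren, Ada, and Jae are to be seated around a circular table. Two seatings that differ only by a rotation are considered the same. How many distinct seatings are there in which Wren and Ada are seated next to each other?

Glue Wren and Ada into a block (2 internal orders). Seating 4 units around a circle gives (3)! arrangements.
So 2 × (3)! = 2 × 6 = 12.

12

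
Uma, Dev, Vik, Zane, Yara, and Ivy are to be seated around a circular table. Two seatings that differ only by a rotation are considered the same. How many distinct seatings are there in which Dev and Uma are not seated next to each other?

72

Without the restriction there are (5)! = 120 seatings.
Those with Dev next to Uma: fuse the pair into one unit and seat 5 units around a circle — 2·(4)! = 48.
Subtracting, 120 − 48 = 72.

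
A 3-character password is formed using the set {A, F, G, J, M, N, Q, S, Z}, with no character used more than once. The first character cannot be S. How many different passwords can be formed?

The first character has 9−1 = 8 choices (anything except S).
The remaining 2 characters are filled from the other 8 symbols without repetition: 8 × 7 = 56.
Total: 8 × 56 = 448.

448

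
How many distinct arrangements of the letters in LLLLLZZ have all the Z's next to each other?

6

Treat the 2 copies of Z as a single block. The multiset to arrange is then {ZZ, L, L, L, L, L}, 6 items in all.
That gives (6)!/(5!) = 6 arrangements.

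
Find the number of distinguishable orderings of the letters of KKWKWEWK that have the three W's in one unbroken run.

Treat the 3 copies of W as a single block. The multiset to arrange is then {WWW, E, K, K, K, K}, 6 items in all.
That gives (6)!/(4!) = 30 arrangements.

30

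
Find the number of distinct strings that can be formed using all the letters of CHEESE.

The 6 letters of CHEESE have repeats: E appearing 3 times.
So there are 6! / (3!) = 120 distinguishable arrangements.

120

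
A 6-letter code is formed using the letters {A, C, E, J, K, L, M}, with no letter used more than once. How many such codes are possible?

5040

Choose and order 6 of the 7 symbols: the first letter has 7 options, the next 6, and so on down to 2.
7 × 6 × 5 × 4 × 3 × 2 = 5040.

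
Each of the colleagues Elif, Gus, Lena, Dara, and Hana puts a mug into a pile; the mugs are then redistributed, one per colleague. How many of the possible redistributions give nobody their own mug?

44

This is the derangement count D_5: permutations of 5 items with no fixed point.
By inclusion–exclusion this is Σ_{j=0}^{5} (−1)^j C(5,j)·(5−j)!.
Computing: 120 − 120 + 60 − 20 + 5 − 1 = 44.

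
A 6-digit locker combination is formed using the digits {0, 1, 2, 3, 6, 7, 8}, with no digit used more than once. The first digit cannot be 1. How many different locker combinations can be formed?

4320

The first digit has 7−1 = 6 choices (anything except 1).
The remaining 5 digits are filled from the other 6 symbols without repetition: 6 × 5 × 4 × 3 × 2 = 720.
Total: 6 × 720 = 4320.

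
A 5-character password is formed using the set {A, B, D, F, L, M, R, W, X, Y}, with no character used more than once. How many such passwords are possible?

Choose and order 5 of the 10 symbols: the first character has 10 options, the next 9, and so on down to 6.
10 × 9 × 8 × 7 × 6 = 30240.

30240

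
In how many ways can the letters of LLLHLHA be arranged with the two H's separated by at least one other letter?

75

Total arrangements of LLLHLHA: 7!/(4!·2!) = 105.
If the two H's are adjacent, glue them into one block, leaving 6 items to arrange: (6)!/(4!) = 30 ways.
Hence 105 − 30 = 75.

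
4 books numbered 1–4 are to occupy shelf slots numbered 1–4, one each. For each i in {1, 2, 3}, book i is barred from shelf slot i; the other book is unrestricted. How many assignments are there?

11

Let Aᵢ (for i ∈ {1, 2, 3}) be the placements that put book i in its forbidden shelf slot. Any j of these fix j positions, leaving (4−j)! ways to fill the rest, and there are C(3,j) ways to pick which j.
By inclusion–exclusion, the number of valid placements is Σ_{j=0}^{3} (−1)^j C(3,j)·(4−j)!.
Computing: 24 − 18 + 6 − 1 = 11.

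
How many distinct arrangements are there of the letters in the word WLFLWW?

60

WLFLWW has 6 letters with L appearing twice and W appearing 3 times.
Dividing 6! = 720 by 3!·2! = 12 for the repeated letters gives 60.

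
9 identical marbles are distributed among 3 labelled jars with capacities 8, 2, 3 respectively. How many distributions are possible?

By stars and bars, unrestricted non-negative solutions to x_1+…+x_3 = 9 number C(9+2,2) = 55.
Subtract solutions that violate a single cap (substitute x_i' = x_i − (cap_i+1)): x_1 ≥ 9 gives C(2,2) = 1; x_2 ≥ 3 gives C(8,2) = 28; x_3 ≥ 4 gives C(7,2) = 21. Together 50.
Add back pairs where two caps are both exceeded: 0 + 0 + 6 = 6.
By inclusion–exclusion the count is 55 − 50 + 6 = 11.

11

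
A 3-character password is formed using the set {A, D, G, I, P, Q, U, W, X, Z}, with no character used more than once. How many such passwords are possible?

Choose and order 3 of the 10 symbols: the first character has 10 options, the next 9, then 8.
10 × 9 × 8 = 720.

720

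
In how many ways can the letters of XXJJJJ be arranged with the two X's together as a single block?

Treat the 2 copies of X as a single block. The multiset to arrange is then {XX, J, J, J, J}, 5 items in all.
That gives (5)!/(4!) = 5 arrangements.

5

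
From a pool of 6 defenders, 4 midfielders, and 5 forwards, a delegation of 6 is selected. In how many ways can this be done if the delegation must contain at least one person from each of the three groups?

4250

Total 6-person selections from all 15: C(15,6) = 5005.
Selections missing a whole group: no defenders → C(9,6) = 84; no midfielders → C(11,6) = 462; no forwards → C(10,6) = 210.
Add back selections omitting two groups (i.e. drawn from a single group): C(6,6) + C(4,6) + C(5,6) = 1.
By inclusion–exclusion: 5005 − 756 + 1 = 4250.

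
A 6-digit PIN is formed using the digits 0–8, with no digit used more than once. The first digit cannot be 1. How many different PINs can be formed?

The first digit has 9−1 = 8 choices (anything except 1).
The remaining 5 digits are filled from the other 8 symbols without repetition: 8 × 7 × 6 × 5 × 4 = 6720.
Total: 8 × 6720 = 53760.

53760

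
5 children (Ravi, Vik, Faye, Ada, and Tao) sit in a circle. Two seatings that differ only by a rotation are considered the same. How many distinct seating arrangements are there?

24

Fix one person's seat to break rotational symmetry; the remaining 4 people can be arranged in (4)! = 24 ways.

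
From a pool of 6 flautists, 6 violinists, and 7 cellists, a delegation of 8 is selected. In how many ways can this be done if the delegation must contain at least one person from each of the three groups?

72513

Total 8-person selections from all 19: C(19,8) = 75582.
Selections missing a whole group: no flautists → C(13,8) = 1287; no violinists → C(13,8) = 1287; no cellists → C(12,8) = 495.
Add back selections omitting two groups (i.e. drawn from a single group): C(6,8) + C(6,8) + C(7,8) = 0.
By inclusion–exclusion: 75582 − 3069 + 0 = 72513.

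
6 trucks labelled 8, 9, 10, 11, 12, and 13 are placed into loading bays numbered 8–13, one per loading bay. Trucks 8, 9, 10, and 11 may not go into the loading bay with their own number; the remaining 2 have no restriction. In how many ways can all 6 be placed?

Let Aᵢ (for 8 ≤ i ≤ 11) be the placements that put truck i in its forbidden loading bay. Any j of these fix j positions, leaving (6−j)! ways to fill the rest, and there are C(4,j) ways to pick which j.
By inclusion–exclusion, the number of valid placements is Σ_{j=0}^{4} (−1)^j C(4,j)·(6−j)!.
Computing: 720 − 480 + 144 − 24 + 2 = 362.

362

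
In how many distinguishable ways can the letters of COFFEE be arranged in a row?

COFFEE has 6 letters with E appearing twice and F appearing twice.
Dividing 6! = 720 by 2!·2! = 4 for the repeated letters gives 180.

180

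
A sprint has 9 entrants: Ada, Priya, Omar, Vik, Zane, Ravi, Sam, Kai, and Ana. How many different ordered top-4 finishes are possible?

3024

There are 9 choices for 1st place, 8 for 2nd, and so on down to 6 for position 4.
That gives 9 × 8 × 7 × 6 = 3024.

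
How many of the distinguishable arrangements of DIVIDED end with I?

120

Fix I in the last position and arrange the remaining 6 letters.
Those 6 letters have D appearing 3 times, giving (6)!/(3!) = 120.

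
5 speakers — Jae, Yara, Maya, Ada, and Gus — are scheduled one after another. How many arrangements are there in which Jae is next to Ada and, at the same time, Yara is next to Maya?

Treat {Jae,Ada} as one block (2 orders) and {Yara,Maya} as another (2 orders).
That leaves 3 units to arrange: 2 × 2 × 3! = 4 × 6 = 24.

24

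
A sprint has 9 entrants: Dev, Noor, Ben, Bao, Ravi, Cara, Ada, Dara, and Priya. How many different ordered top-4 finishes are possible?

This is an ordered selection of 4 from 9: P(9,4).
That gives 9 × 8 × 7 × 6 = 3024.

3024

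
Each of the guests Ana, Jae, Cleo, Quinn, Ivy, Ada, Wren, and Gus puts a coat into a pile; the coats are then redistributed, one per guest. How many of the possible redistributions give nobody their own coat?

14833

Let Aᵢ be the assignments in which guest i gets their own coat. We want the size of the complement of A₁∪…∪A_8.
By inclusion–exclusion this is Σ_{j=0}^{8} (−1)^j C(8,j)·(8−j)!.
Computing: 40320 − 40320 + 20160 − 6720 + 1680 − 336 + 56 − 8 + 1 = 14833.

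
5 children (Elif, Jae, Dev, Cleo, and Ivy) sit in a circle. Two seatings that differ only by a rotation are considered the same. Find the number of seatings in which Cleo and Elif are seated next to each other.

Glue Cleo and Elif into a block (2 internal orders). Seating 4 units around a circle gives (3)! arrangements.
So 2 × (3)! = 2 × 6 = 12.

12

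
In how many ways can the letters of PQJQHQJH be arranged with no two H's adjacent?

Total arrangements of PQJQHQJH: 8!/(3!·2!·2!) = 1680.
If the two H's are adjacent, glue them into one block, leaving 7 items to arrange: (7)!/(3!·2!) = 420 ways.
Subtracting, 1680 − 420 = 1260 arrangements keep the H's apart.

1260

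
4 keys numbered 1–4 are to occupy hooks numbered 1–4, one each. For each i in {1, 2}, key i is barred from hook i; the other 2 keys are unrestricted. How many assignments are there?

14

Let Aᵢ (for i ∈ {1, 2}) be the placements that put key i in its forbidden hook. Any j of these fix j positions, leaving (4−j)! ways to fill the rest, and there are C(2,j) ways to pick which j.
By inclusion–exclusion, the number of valid placements is Σ_{j=0}^{2} (−1)^j C(2,j)·(4−j)!.
Computing: 24 − 12 + 2 = 14.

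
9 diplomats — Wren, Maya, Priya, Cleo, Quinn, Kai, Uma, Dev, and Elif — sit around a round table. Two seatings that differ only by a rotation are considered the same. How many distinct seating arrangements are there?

40320

Fix one person's seat to break rotational symmetry; the remaining 8 people can be arranged in (8)! = 40320 ways.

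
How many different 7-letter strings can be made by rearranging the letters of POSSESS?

210

The 7 letters of POSSESS have repeats: S appearing 4 times.
Dividing 7! = 5040 by 4! = 24 for the repeated letters gives 210.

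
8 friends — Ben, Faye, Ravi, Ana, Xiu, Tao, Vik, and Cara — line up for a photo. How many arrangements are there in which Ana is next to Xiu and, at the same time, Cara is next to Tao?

Treat {Ana,Xiu} as one block (2 orders) and {Cara,Tao} as another (2 orders).
That leaves 6 units to arrange: 2 × 2 × 6! = 4 × 720 = 2880.

2880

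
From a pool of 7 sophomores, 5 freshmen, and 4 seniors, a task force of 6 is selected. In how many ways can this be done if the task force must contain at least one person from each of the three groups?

Total 6-person selections from all 16: C(16,6) = 8008.
Selections missing a whole group: no sophomores → C(9,6) = 84; no freshmen → C(11,6) = 462; no seniors → C(12,6) = 924.
Add back selections omitting two groups (i.e. drawn from a single group): C(7,6) + C(5,6) + C(4,6) = 7.
By inclusion–exclusion: 8008 − 1470 + 7 = 6545.

6545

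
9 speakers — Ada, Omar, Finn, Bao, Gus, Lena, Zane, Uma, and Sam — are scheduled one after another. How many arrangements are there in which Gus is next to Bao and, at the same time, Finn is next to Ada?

20160

Treat {Gus,Bao} as one block (2 orders) and {Finn,Ada} as another (2 orders).
That leaves 7 units to arrange: 2 × 2 × 7! = 4 × 5040 = 20160.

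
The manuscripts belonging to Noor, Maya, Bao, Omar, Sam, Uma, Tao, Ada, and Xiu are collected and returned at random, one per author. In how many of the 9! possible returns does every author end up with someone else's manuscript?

Let Aᵢ be the assignments in which author i gets their own manuscript. We want the size of the complement of A₁∪…∪A_9.
By inclusion–exclusion this is Σ_{j=0}^{9} (−1)^j C(9,j)·(9−j)!.
Computing: 362880 − 362880 + 181440 − 60480 + 15120 − 3024 + 504 − 72 + 9 − 1 = 133496.

133496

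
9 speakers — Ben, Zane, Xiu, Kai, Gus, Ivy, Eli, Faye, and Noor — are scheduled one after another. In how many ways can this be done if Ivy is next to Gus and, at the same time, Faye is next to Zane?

20160

Treat {Ivy,Gus} as one block (2 orders) and {Faye,Zane} as another (2 orders).
That leaves 7 units to arrange: 2 × 2 × 7! = 4 × 5040 = 20160.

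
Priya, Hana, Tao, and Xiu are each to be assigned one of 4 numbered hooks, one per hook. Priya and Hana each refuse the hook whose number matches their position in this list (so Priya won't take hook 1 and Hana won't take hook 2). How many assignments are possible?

14

Let Aᵢ (for i ∈ {1, 2}) be the placements that put person i in their forbidden hook. Any j of these fix j positions, leaving (4−j)! ways to fill the rest, and there are C(2,j) ways to pick which j.
By inclusion–exclusion, the number of valid placements is Σ_{j=0}^{2} (−1)^j C(2,j)·(4−j)!.
Computing: 24 − 12 + 2 = 14.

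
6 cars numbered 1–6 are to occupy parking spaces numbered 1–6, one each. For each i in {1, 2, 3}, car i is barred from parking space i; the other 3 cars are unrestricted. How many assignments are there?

426

Let Aᵢ (for i ∈ {1, 2, 3}) be the placements that put car i in its forbidden parking space. Any j of these fix j positions, leaving (6−j)! ways to fill the rest, and there are C(3,j) ways to pick which j.
By inclusion–exclusion, the number of valid placements is Σ_{j=0}^{3} (−1)^j C(3,j)·(6−j)!.
Computing: 720 − 360 + 72 − 6 = 426.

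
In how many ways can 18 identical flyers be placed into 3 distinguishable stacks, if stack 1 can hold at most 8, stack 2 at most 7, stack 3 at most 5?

6

Without the upper bounds there are C(20,2) = 190 ways to split 18 among 3 stacks.
Subtract solutions that violate a single cap (substitute x_i' = x_i − (cap_i+1)): x_1 ≥ 9 gives C(11,2) = 55; x_2 ≥ 8 gives C(12,2) = 66; x_3 ≥ 6 gives C(14,2) = 91. Together 212.
Add back pairs where two caps are both exceeded: 3 + 10 + 15 = 28.
By inclusion–exclusion the count is 190 − 212 + 28 = 6.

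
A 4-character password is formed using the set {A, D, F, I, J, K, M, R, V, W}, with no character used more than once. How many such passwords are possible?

5040

This is a permutation of 4 out of 10: P(10,4) = 10!/6!.
That product is 10 × 9 × 8 × 7 = 5040.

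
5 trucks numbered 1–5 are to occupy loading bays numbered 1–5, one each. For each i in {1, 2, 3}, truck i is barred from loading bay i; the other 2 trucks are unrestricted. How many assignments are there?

64

Let Aᵢ (for i ∈ {1, 2, 3}) be the placements that put truck i in its forbidden loading bay. Any j of these fix j positions, leaving (5−j)! ways to fill the rest, and there are C(3,j) ways to pick which j.
By inclusion–exclusion, the number of valid placements is Σ_{j=0}^{3} (−1)^j C(3,j)·(5−j)!.
Computing: 120 − 72 + 18 − 2 = 64.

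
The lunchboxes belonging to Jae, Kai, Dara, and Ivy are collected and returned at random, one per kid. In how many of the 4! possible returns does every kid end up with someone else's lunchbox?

9

Let Aᵢ be the assignments in which kid i gets their own lunchbox. We want the size of the complement of A₁∪…∪A_4.
By inclusion–exclusion this is Σ_{j=0}^{4} (−1)^j C(4,j)·(4−j)!.
Computing: 24 − 24 + 12 − 4 + 1 = 9.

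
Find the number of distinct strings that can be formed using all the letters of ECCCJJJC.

280

ECCCJJJC has 8 letters with C appearing 4 times and J appearing 3 times.
So there are 8! / (4!·3!) = 280 distinguishable arrangements.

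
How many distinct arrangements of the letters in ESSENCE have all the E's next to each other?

Treat the 3 copies of E as a single block. The multiset to arrange is then {EEE, C, N, S, S}, 5 items in all.
That gives (5)!/(2!) = 60 arrangements.

60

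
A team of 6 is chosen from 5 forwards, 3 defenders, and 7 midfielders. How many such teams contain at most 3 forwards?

Split by how many forwards are chosen (0 through 3).
Sum: C(5,0)·C(10,6) + C(5,1)·C(10,5) + C(5,2)·C(10,4) + C(5,3)·C(10,3) = 210 + 1260 + 2100 + 1200 = 4770.

4770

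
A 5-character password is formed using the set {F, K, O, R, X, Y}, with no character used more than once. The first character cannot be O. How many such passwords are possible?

600

The first character has 6−1 = 5 choices (anything except O).
The remaining 4 characters are filled from the other 5 symbols without repetition: 5 × 4 × 3 × 2 = 120.
Total: 5 × 120 = 600.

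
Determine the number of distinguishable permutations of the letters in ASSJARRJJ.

7560

ASSJARRJJ has 9 letters with A appearing twice, J appearing 3 times, R appearing twice, and S appearing twice.
Dividing 9! = 362880 by 3!·2!·2!·2! = 48 for the repeated letters gives 7560.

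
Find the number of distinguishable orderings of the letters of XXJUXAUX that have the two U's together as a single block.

210

Treat the 2 copies of U as a single block. The multiset to arrange is then {UU, A, J, X, X, X, X}, 7 items in all.
That gives (7)!/(4!) = 210 arrangements.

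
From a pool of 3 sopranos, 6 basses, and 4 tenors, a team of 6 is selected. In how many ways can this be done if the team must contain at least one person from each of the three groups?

Total 6-person selections from all 13: C(13,6) = 1716.
Selections missing a whole group: no sopranos → C(10,6) = 210; no basses → C(7,6) = 7; no tenors → C(9,6) = 84.
Add back selections omitting two groups (i.e. drawn from a single group): C(3,6) + C(6,6) + C(4,6) = 1.
By inclusion–exclusion: 1716 − 301 + 1 = 1416.

1416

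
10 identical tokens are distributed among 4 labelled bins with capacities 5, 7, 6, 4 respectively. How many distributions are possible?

By stars and bars, unrestricted non-negative solutions to x_1+…+x_4 = 10 number C(10+3,3) = 286.
Subtract solutions that violate a single cap (substitute x_i' = x_i − (cap_i+1)): x_1 ≥ 6 gives C(7,3) = 35; x_2 ≥ 8 gives C(5,3) = 10; x_3 ≥ 7 gives C(6,3) = 20; x_4 ≥ 5 gives C(8,3) = 56. Together 121.
No two caps can be exceeded simultaneously, so the pair terms are all 0.
By inclusion–exclusion the count is 286 − 121 + 0 = 165.

165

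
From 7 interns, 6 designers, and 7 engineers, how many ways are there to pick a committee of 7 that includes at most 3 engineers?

65780

Split by how many engineers are chosen (0 through 3).
Sum: C(7,0)·C(13,7) + C(7,1)·C(13,6) + C(7,2)·C(13,5) + C(7,3)·C(13,4) = 1716 + 12012 + 27027 + 25025 = 65780.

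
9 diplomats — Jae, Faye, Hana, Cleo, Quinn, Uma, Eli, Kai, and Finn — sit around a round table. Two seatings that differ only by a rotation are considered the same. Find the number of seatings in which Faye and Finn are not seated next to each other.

All circular seatings of 9 people number (8)! = 40320.
Seatings with Faye beside Finn: treat them as a block with 2 internal orders, giving 2 × (7)! = 10080.
Subtracting, 40320 − 10080 = 30240.

30240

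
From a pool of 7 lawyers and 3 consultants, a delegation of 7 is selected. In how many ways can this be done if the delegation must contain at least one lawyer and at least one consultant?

Unrestricted: C(10,7) = 120 ways to pick any 7 of the 10.
Selections missing a whole group: no lawyers → C(3,7) = 0; no consultants → C(7,7) = 1.
Both groups omitted at once is impossible, so 120 − 1 = 119.

119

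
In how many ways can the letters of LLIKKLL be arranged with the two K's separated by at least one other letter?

75

There are 7!/(4!·2!) = 105 arrangements of LLIKKLL in total.
If the two K's are adjacent, glue them into one block, leaving 6 items to arrange: (6)!/(4!) = 30 ways.
Subtracting, 105 − 30 = 75 arrangements keep the K's apart.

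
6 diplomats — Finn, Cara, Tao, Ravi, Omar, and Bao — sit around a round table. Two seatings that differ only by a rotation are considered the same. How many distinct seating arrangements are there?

120

Around a circle, 6 distinct people have 6!/6 = (5)! = 120 rotationally distinct seatings.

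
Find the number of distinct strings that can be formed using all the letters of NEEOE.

20

NEEOE has 5 letters with E appearing 3 times.
So there are 5! / (3!) = 20 distinguishable arrangements.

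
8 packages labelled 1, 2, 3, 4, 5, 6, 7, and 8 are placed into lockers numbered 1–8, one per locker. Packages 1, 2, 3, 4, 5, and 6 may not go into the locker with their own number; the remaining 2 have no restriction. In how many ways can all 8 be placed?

18806

Let Aᵢ (for 1 ≤ i ≤ 6) be the placements that put package i in its forbidden locker. Any j of these fix j positions, leaving (8−j)! ways to fill the rest, and there are C(6,j) ways to pick which j.
By inclusion–exclusion, the number of valid placements is Σ_{j=0}^{6} (−1)^j C(6,j)·(8−j)!.
Computing: 40320 − 30240 + 10800 − 2400 + 360 − 36 + 2 = 18806.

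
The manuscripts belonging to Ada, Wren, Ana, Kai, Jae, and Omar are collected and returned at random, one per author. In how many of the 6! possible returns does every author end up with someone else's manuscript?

This is the derangement count D_6: permutations of 6 items with no fixed point.
By inclusion–exclusion this is Σ_{j=0}^{6} (−1)^j C(6,j)·(6−j)!.
Computing: 720 − 720 + 360 − 120 + 30 − 6 + 1 = 265.

265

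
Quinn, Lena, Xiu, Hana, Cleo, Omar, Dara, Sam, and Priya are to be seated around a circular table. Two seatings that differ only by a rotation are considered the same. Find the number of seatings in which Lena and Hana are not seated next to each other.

All circular seatings of 9 people number (8)! = 40320.
Those with Lena next to Hana: fuse the pair into one unit and seat 8 units around a circle — 2·(7)! = 10080.
Subtracting, 40320 − 10080 = 30240.

30240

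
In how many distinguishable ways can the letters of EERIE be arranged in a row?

EERIE has 5 letters with E appearing 3 times.
So there are 5! / (3!) = 20 distinguishable arrangements.

20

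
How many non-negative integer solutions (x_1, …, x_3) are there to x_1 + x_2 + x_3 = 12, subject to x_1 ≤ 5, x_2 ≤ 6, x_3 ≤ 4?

Without the upper bounds there are C(14,2) = 91 ways to split 12 among 3 variables.
Subtract solutions that violate a single cap (substitute x_i' = x_i − (cap_i+1)): x_1 ≥ 6 gives C(8,2) = 28; x_2 ≥ 7 gives C(7,2) = 21; x_3 ≥ 5 gives C(9,2) = 36. Together 85.
Add back pairs where two caps are both exceeded: 0 + 3 + 1 = 4.
By inclusion–exclusion the count is 91 − 85 + 4 = 10.

10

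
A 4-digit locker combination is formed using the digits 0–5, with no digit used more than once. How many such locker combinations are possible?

360

Choose and order 4 of the 6 symbols: the first digit has 6 options, the next 5, then 4, 3.
That product is 6 × 5 × 4 × 3 = 360.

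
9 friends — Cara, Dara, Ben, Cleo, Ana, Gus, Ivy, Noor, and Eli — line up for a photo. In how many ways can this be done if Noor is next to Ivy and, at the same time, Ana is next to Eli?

Treat {Noor,Ivy} as one block (2 orders) and {Ana,Eli} as another (2 orders).
That leaves 7 units to arrange: 2 × 2 × 7! = 4 × 5040 = 20160.

20160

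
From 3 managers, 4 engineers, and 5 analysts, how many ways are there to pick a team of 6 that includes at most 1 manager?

Split by how many managers are chosen (0 through 1).
Sum: C(3,0)·C(9,6) + C(3,1)·C(9,5) = 84 + 378 = 462.

462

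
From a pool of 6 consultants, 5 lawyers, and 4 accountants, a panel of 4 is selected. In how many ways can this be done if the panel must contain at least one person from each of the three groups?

Unrestricted: C(15,4) = 1365 ways to pick any 4 of the 15.
Subtract selections that omit an entire group: no consultants → C(9,4) = 126; no lawyers → C(10,4) = 210; no accountants → C(11,4) = 330.
Add back selections omitting two groups (i.e. drawn from a single group): C(6,4) + C(5,4) + C(4,4) = 21.
By inclusion–exclusion: 1365 − 666 + 21 = 720.

720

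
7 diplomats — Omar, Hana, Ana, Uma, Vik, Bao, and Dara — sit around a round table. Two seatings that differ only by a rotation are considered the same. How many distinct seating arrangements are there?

Fix one person's seat to break rotational symmetry; the remaining 6 people can be arranged in (6)! = 720 ways.

720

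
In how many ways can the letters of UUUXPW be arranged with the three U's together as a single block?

Treat the 3 copies of U as a single block. The multiset to arrange is then {UUU, P, W, X}, 4 items in all.
All 4 items are distinct, so there are (4)! = 24 arrangements.

24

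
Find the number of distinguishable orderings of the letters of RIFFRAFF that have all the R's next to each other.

210

Treat the 2 copies of R as a single block. The multiset to arrange is then {RR, A, F, F, F, F, I}, 7 items in all.
That gives (7)!/(4!) = 210 arrangements.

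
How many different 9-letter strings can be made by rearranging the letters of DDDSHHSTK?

The 9 letters of DDDSHHSTK have repeats: D appearing 3 times, H appearing twice, and S appearing twice.
The number of distinct arrangements is 9!/(3!·2!·2!) = 362880/24 = 15120.

15120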